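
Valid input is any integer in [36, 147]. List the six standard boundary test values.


Range: [36, 147]
Boundaries: just below min, min, min+1, max-1, max, just above max
Values: [35, 36, 37, 146, 147, 148]

[35, 36, 37, 146, 147, 148]


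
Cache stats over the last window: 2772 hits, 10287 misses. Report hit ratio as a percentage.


Formula: hit rate = hits / (hits + misses) * 100
hit rate = 2772 / (2772 + 10287) * 100
hit rate = 2772 / 13059 * 100
hit rate = 21.23%

21.23%


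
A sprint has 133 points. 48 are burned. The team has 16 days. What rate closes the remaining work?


Formula: Required rate = Remaining points / Days left
Remaining = 133 - 48 = 85 points
Required rate = 85 / 16 = 5.31 points/day

5.31 points/day


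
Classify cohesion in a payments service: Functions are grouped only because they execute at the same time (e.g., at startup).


Reasoning: Related by timing only
Type: Temporal cohesion

Temporal cohesion


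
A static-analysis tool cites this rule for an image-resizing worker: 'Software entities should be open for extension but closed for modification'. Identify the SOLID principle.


This describes the Open/Closed Principle (OCP)

Open/Closed Principle (OCP)


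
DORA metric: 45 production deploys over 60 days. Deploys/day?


Formula: deployments per day = releases / days
= 45 / 60
= 0.75 deploys/day
(equivalently, 5.25 deploys/week)

0.75 deploys/day


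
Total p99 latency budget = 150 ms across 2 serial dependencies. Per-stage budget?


Formula: per_stage = total_budget / stages
per_stage = 150 / 2
per_stage = 75.0 ms

75.0 ms


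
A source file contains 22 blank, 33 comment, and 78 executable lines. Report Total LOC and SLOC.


Total LOC = blank + comment + code
Total LOC = 22 + 33 + 78 = 133
SLOC (source only) = code = 78

Total LOC: 133, SLOC: 78


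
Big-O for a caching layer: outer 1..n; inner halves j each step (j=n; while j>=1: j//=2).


Reasoning: n times log n
Complexity: O(n log n)

O(n log n)


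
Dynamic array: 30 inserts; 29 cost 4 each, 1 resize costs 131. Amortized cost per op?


Formula: Amortized cost = Total cost / Operations
Total cost = (29 * 4) + (1 * 131)
Total cost = 116 + 131 = 247
Amortized = 247 / 30 = 8.2333

8.2333


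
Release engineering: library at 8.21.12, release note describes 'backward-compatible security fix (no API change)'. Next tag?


Current: 8.21.12
Change category: 'backward-compatible security fix (no API change)' → patch bump
SemVer rule: patch bump → increment PATCH (MAJOR and MINOR unchanged)
New: 8.21.13

8.21.13


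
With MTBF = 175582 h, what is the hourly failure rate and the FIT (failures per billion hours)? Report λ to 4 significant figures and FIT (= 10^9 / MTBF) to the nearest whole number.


Formula: λ = 1 / MTBF; FIT = λ × 1e9 = 1e9 / MTBF
λ = 1 / 175582 ≈ 5.695e-06 failures/hour
FIT = 1e9 / 175582 ≈ 5695 failures per 1e9 hours (nearest whole number)

λ = 5.695e-06 /h, FIT = 5695


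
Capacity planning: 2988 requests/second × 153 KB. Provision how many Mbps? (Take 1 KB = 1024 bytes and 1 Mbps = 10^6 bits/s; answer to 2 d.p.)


Formula: Mbps = payload_bytes * RPS * 8 / 1e6
Payload per request = 153 KB = 153 * 1024 = 156672 bytes
Total bytes/sec = 156672 * 2988 = 468135936
Total bits/sec = 468135936 * 8 = 3745087488
Mbps = 3745087488 / 1e6 = 3745.09

3745.09 Mbps


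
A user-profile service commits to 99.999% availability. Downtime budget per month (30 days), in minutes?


Formula: allowed downtime = period * (100 - SLA) / 100
Period (month (30 days)) = 43200 minutes
Unavailability fraction = (100 - 99.999) / 100
Allowed downtime = 43200 * (100 - 99.999) / 100
Allowed downtime = 0.432 minutes

0.432 minutes


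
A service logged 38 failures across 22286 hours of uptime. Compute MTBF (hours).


Formula: MTBF = Total operating time / Number of failures
MTBF = 22286 / 38
MTBF = 586.47 hours

586.47 hours


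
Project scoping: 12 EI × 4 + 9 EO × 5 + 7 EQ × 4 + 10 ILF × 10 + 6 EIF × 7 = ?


UFP = EI*4 + EO*5 + EQ*4 + ILF*10 + EIF*7
UFP = 12*4 + 9*5 + 7*4 + 10*10 + 6*7
UFP = 48 + 45 + 28 + 100 + 42
UFP = 263

263


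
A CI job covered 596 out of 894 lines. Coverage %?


Coverage = covered / total * 100
Coverage = 596 / 894 * 100
Coverage = 66.67%

66.67%


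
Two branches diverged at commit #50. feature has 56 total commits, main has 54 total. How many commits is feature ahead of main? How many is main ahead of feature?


Common ancestor: commit #50
feature commits after divergence: 56 - 50 = 6
main commits after divergence: 54 - 50 = 4
feature is 6 commits ahead of main
main is 4 commits ahead of feature

feature ahead: 6, main ahead: 4


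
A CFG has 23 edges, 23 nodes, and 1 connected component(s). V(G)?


Formula: V(G) = E - N + 2P
V(G) = 23 - 23 + 2*1
V(G) = 0 + 2
V(G) = 2

2


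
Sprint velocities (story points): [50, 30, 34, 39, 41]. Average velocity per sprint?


Formula: Avg velocity = Total points / Number of sprints
Points: [50, 30, 34, 39, 41]
Sum = 50 + 30 + 34 + 39 + 41 = 194
Avg velocity = 194 / 5 = 38.8 points/sprint

38.8 points/sprint


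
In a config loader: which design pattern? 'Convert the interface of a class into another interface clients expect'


This matches the Adapter pattern

Adapter


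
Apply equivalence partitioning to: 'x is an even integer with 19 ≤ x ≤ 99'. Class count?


Constraint: even integers in [19, 99]
Class 1: x < 19 — out-of-range invalid
Class 2: x in [19,99] but odd — wrong type invalid
Class 3: x in [19,99] and even — valid
Class 4: x > 99 — out-of-range invalid
Total equivalence classes: 4

4 equivalence classes


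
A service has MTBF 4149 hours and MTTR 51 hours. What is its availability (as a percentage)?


Availability = MTBF / (MTBF + MTTR)
Availability = 4149 / (4149 + 51)
Availability = 4149 / 4200
Availability = 98.7857%

98.7857%


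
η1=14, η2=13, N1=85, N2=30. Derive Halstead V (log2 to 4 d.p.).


Formula: V = N * log2(η), where N = N1 + N2 and η = η1 + η2
η = 14 + 13 = 27
N = 85 + 30 = 115
log2(27) ≈ 4.7549
V = 115 * 4.7549 = 546.81

546.81


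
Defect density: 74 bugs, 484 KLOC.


Defect density = defects / KLOC
Defect density = 74 / 484
Defect density = 0.153 defects/KLOC

0.153 defects/KLOC


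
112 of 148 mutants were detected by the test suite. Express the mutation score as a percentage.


Mutation score = killed / total * 100
Mutation score = 112 / 148 * 100
Mutation score = 75.68%

75.68%


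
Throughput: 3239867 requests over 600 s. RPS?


Formula: throughput = requests / seconds
throughput = 3239867 / 600
throughput = 5399.78 requests/second

5399.78 requests/second


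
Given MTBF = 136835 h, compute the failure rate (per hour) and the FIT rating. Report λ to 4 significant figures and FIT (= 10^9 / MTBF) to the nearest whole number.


Formula: λ = 1 / MTBF; FIT = λ × 1e9 = 1e9 / MTBF
λ = 1 / 136835 ≈ 7.308e-06 failures/hour
FIT = 1e9 / 136835 ≈ 7308 failures per 1e9 hours (nearest whole number)

λ = 7.308e-06 /h, FIT = 7308


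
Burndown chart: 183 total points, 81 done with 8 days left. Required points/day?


Formula: Required rate = Remaining points / Days left
Remaining = 183 - 81 = 102 points
Required rate = 102 / 8 = 12.75 points/day

12.75 points/day


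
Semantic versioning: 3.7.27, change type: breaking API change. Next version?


Current: 3.7.27
Change category: 'breaking API change' → major bump
SemVer rule: major bump → increment MAJOR, reset MINOR and PATCH to 0
New: 4.0.0

4.0.0


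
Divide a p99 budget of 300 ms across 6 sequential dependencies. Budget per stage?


Formula: per_stage = total_budget / stages
per_stage = 300 / 6
per_stage = 50.0 ms

50.0 ms


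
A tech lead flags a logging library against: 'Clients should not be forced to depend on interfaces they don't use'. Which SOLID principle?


This describes the Interface Segregation Principle (ISP)

Interface Segregation Principle (ISP)


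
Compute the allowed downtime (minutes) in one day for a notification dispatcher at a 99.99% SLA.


Formula: allowed downtime = period * (100 - SLA) / 100
Period (day) = 1440 minutes
Unavailability fraction = (100 - 99.99) / 100
Allowed downtime = 1440 * (100 - 99.99) / 100
Allowed downtime = 0.144 minutes

0.144 minutes


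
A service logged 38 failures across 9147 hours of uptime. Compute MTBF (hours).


Formula: MTBF = Total operating time / Number of failures
MTBF = 9147 / 38
MTBF = 240.71 hours

240.71 hours


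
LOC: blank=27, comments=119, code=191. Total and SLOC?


Total LOC = blank + comment + code
Total LOC = 27 + 119 + 191 = 337
SLOC (source only) = code = 191

Total LOC: 337, SLOC: 191


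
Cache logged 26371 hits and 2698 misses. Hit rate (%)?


Formula: hit rate = hits / (hits + misses) * 100
hit rate = 26371 / (26371 + 2698) * 100
hit rate = 26371 / 29069 * 100
hit rate = 90.72%

90.72%


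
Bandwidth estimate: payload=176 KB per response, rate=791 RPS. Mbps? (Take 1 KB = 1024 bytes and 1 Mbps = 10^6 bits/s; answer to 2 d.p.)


Formula: Mbps = payload_bytes * RPS * 8 / 1e6
Payload per request = 176 KB = 176 * 1024 = 180224 bytes
Total bytes/sec = 180224 * 791 = 142557184
Total bits/sec = 142557184 * 8 = 1140457472
Mbps = 1140457472 / 1e6 = 1140.46

1140.46 Mbps


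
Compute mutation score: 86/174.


Mutation score = killed / total * 100
Mutation score = 86 / 174 * 100
Mutation score = 49.43%

49.43%


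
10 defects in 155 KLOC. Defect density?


Defect density = defects / KLOC
Defect density = 10 / 155
Defect density = 0.065 defects/KLOC

0.065 defects/KLOC


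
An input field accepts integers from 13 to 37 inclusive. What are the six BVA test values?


Range: [13, 37]
Boundaries: just below min, min, min+1, max-1, max, just above max
Values: [12, 13, 14, 36, 37, 38]

[12, 13, 14, 36, 37, 38]


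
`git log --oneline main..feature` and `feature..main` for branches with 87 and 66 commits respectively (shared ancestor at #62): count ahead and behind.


Common ancestor: commit #62
feature commits after divergence: 87 - 62 = 25
main commits after divergence: 66 - 62 = 4
feature is 25 commits ahead of main
main is 4 commits ahead of feature

feature ahead: 25, main ahead: 4


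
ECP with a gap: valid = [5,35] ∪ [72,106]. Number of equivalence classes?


Valid ranges: [5,35] and [72,106]
Class 1: x < 5 — invalid
Class 2: 5 ≤ x ≤ 35 — valid
Class 3: 35 < x < 72 — invalid (gap between ranges)
Class 4: 72 ≤ x ≤ 106 — valid
Class 5: x > 106 — invalid
Total equivalence classes: 5

5 equivalence classes


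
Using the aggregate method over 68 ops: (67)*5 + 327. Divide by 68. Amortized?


Formula: Amortized cost = Total cost / Operations
Total cost = (67 * 5) + (1 * 327)
Total cost = 335 + 327 = 662
Amortized = 662 / 68 = 9.7353

9.7353


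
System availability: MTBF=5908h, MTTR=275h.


Availability = MTBF / (MTBF + MTTR)
Availability = 5908 / (5908 + 275)
Availability = 5908 / 6183
Availability = 95.5523%

95.5523%


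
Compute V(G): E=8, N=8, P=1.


Formula: V(G) = E - N + 2P
V(G) = 8 - 8 + 2*1
V(G) = 0 + 2
V(G) = 2

2


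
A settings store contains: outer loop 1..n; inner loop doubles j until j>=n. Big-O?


Reasoning: linear outer times logarithmic inner
Complexity: O(n log n)

O(n log n)


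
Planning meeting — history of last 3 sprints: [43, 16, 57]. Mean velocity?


Formula: Avg velocity = Total points / Number of sprints
Points: [43, 16, 57]
Sum = 43 + 16 + 57 = 116
Avg velocity = 116 / 3 = 38.67 points/sprint

38.67 points/sprint


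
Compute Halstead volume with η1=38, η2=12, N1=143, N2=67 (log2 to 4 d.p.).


Formula: V = N * log2(η), where N = N1 + N2 and η = η1 + η2
η = 38 + 12 = 50
N = 143 + 67 = 210
log2(50) ≈ 5.6439
V = 210 * 5.6439 = 1185.22

1185.22


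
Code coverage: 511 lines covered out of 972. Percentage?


Coverage = covered / total * 100
Coverage = 511 / 972 * 100
Coverage = 52.57%

52.57%


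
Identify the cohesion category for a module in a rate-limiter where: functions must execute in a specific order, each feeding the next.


Reasoning: Output of one is input to next
Type: Sequential cohesion

Sequential cohesion


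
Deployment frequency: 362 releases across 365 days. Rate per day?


Formula: deployments per day = releases / days
= 362 / 365
= 0.992 deploys/day
(equivalently, 6.94 deploys/week)

0.992 deploys/day


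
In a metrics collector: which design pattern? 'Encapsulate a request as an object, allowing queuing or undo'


This matches the Command pattern

Command


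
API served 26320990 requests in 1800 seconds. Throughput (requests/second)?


Formula: throughput = requests / seconds
throughput = 26320990 / 1800
throughput = 14622.77 requests/second

14622.77 requests/second


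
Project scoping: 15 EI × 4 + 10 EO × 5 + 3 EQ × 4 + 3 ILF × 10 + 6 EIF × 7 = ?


UFP = EI*4 + EO*5 + EQ*4 + ILF*10 + EIF*7
UFP = 15*4 + 10*5 + 3*4 + 3*10 + 6*7
UFP = 60 + 50 + 12 + 30 + 42
UFP = 194

194


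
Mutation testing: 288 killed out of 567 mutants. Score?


Mutation score = killed / total * 100
Mutation score = 288 / 567 * 100
Mutation score = 50.79%

50.79%


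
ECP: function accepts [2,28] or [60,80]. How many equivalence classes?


Valid ranges: [2,28] and [60,80]
Class 1: x < 2 — invalid
Class 2: 2 ≤ x ≤ 28 — valid
Class 3: 28 < x < 60 — invalid (gap between ranges)
Class 4: 60 ≤ x ≤ 80 — valid
Class 5: x > 80 — invalid
Total equivalence classes: 5

5 equivalence classes


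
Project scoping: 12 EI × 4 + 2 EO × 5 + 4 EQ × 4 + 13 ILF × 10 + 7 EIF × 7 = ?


UFP = EI*4 + EO*5 + EQ*4 + ILF*10 + EIF*7
UFP = 12*4 + 2*5 + 4*4 + 13*10 + 7*7
UFP = 48 + 10 + 16 + 130 + 49
UFP = 253

253


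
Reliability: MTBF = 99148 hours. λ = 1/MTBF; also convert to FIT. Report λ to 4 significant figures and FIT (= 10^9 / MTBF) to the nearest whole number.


Formula: λ = 1 / MTBF; FIT = λ × 1e9 = 1e9 / MTBF
λ = 1 / 99148 ≈ 1.009e-05 failures/hour
FIT = 1e9 / 99148 ≈ 10086 failures per 1e9 hours (nearest whole number)

λ = 1.009e-05 /h, FIT = 10086


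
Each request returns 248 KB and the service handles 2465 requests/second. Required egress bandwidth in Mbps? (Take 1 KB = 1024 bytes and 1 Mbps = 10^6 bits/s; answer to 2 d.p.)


Formula: Mbps = payload_bytes * RPS * 8 / 1e6
Payload per request = 248 KB = 248 * 1024 = 253952 bytes
Total bytes/sec = 253952 * 2465 = 625991680
Total bits/sec = 625991680 * 8 = 5007933440
Mbps = 5007933440 / 1e6 = 5007.93

5007.93 Mbps


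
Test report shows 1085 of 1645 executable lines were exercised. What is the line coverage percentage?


Coverage = covered / total * 100
Coverage = 1085 / 1645 * 100
Coverage = 65.96%

65.96%


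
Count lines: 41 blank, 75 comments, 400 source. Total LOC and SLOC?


Total LOC = blank + comment + code
Total LOC = 41 + 75 + 400 = 516
SLOC (source only) = code = 400

Total LOC: 516, SLOC: 400


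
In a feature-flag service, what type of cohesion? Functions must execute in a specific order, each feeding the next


Reasoning: Output of one is input to next
Type: Sequential cohesion

Sequential cohesion


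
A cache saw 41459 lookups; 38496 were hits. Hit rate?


Formula: hit rate = hits / (hits + misses) * 100
hit rate = 38496 / (38496 + 2963) * 100
hit rate = 38496 / 41459 * 100
hit rate = 92.85%

92.85%


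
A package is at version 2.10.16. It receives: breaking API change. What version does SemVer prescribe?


Current: 2.10.16
Change category: 'breaking API change' → major bump
SemVer rule: major bump → increment MAJOR, reset MINOR and PATCH to 0
New: 3.0.0

3.0.0


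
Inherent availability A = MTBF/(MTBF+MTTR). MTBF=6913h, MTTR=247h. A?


Availability = MTBF / (MTBF + MTTR)
Availability = 6913 / (6913 + 247)
Availability = 6913 / 7160
Availability = 96.5503%

96.5503%


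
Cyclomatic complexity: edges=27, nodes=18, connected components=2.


Formula: V(G) = E - N + 2P
V(G) = 27 - 18 + 2*2
V(G) = 9 + 4
V(G) = 13

13


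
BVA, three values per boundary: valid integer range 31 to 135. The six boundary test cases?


Range: [31, 135]
Boundaries: just below min, min, min+1, max-1, max, just above max
Values: [30, 31, 32, 134, 135, 136]

[30, 31, 32, 134, 135, 136]


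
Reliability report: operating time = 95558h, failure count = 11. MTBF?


Formula: MTBF = Total operating time / Number of failures
MTBF = 95558 / 11
MTBF = 8687.09 hours

8687.09 hours


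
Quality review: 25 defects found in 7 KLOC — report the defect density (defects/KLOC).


Defect density = defects / KLOC
Defect density = 25 / 7
Defect density = 3.571 defects/KLOC

3.571 defects/KLOC


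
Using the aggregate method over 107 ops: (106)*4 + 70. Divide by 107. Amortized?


Formula: Amortized cost = Total cost / Operations
Total cost = (106 * 4) + (1 * 70)
Total cost = 424 + 70 = 494
Amortized = 494 / 107 = 4.6168

4.6168


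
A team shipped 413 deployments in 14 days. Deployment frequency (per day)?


Formula: deployments per day = releases / days
= 413 / 14
= 29.5 deploys/day
(equivalently, 206.5 deploys/week)

29.5 deploys/day


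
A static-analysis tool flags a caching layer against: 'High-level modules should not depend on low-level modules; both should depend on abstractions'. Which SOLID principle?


This describes the Dependency Inversion Principle (DIP)

Dependency Inversion Principle (DIP)


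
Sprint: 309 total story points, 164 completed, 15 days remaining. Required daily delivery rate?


Formula: Required rate = Remaining points / Days left
Remaining = 309 - 164 = 145 points
Required rate = 145 / 15 = 9.67 points/day

9.67 points/day


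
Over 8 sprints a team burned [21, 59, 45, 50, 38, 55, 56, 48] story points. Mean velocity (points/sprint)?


Formula: Avg velocity = Total points / Number of sprints
Points: [21, 59, 45, 50, 38, 55, 56, 48]
Sum = 21 + 59 + 45 + 50 + 38 + 55 + 56 + 48 = 372
Avg velocity = 372 / 8 = 46.5 points/sprint

46.5 points/sprint


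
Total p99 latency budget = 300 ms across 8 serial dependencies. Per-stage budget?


Formula: per_stage = total_budget / stages
per_stage = 300 / 8
per_stage = 37.5 ms

37.5 ms


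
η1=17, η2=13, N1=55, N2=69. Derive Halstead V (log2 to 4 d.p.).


Formula: V = N * log2(η), where N = N1 + N2 and η = η1 + η2
η = 17 + 13 = 30
N = 55 + 69 = 124
log2(30) ≈ 4.9069
V = 124 * 4.9069 = 608.46

608.46


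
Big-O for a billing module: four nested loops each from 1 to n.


Reasoning: four levels of nesting
Complexity: O(n^4)

O(n^4)


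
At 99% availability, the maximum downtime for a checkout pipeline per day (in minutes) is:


Formula: allowed downtime = period * (100 - SLA) / 100
Period (day) = 1440 minutes
Unavailability fraction = (100 - 99.0) / 100
Allowed downtime = 1440 * (100 - 99.0) / 100
Allowed downtime = 14.4 minutes

14.4 minutes


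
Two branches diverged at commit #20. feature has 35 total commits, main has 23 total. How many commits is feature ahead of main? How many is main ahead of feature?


Common ancestor: commit #20
feature commits after divergence: 35 - 20 = 15
main commits after divergence: 23 - 20 = 3
feature is 15 commits ahead of main
main is 3 commits ahead of feature

feature ahead: 15, main ahead: 3


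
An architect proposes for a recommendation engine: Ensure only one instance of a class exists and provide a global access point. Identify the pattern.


This matches the Singleton pattern

Singleton


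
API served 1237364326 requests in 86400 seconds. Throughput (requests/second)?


Formula: throughput = requests / seconds
throughput = 1237364326 / 86400
throughput = 14321.35 requests/second

14321.35 requests/second


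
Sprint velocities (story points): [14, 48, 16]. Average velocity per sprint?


Formula: Avg velocity = Total points / Number of sprints
Points: [14, 48, 16]
Sum = 14 + 48 + 16 = 78
Avg velocity = 78 / 3 = 26.0 points/sprint

26.0 points/sprint


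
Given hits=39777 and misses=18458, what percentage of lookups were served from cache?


Formula: hit rate = hits / (hits + misses) * 100
hit rate = 39777 / (39777 + 18458) * 100
hit rate = 39777 / 58235 * 100
hit rate = 68.3%

68.3%


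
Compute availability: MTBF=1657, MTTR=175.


Availability = MTBF / (MTBF + MTTR)
Availability = 1657 / (1657 + 175)
Availability = 1657 / 1832
Availability = 90.4476%

90.4476%


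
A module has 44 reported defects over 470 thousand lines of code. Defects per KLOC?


Defect density = defects / KLOC
Defect density = 44 / 470
Defect density = 0.094 defects/KLOC

0.094 defects/KLOC


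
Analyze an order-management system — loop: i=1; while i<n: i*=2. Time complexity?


Reasoning: i doubles each step so iterations are log2(n)
Complexity: O(log n)

O(log n)


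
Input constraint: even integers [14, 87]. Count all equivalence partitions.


Constraint: even integers in [14, 87]
Class 1: x < 14 — out-of-range invalid
Class 2: x in [14,87] but odd — wrong type invalid
Class 3: x in [14,87] and even — valid
Class 4: x > 87 — out-of-range invalid
Total equivalence classes: 4

4 equivalence classes


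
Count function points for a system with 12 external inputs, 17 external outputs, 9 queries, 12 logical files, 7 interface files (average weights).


UFP = EI*4 + EO*5 + EQ*4 + ILF*10 + EIF*7
UFP = 12*4 + 17*5 + 9*4 + 12*10 + 7*7
UFP = 48 + 85 + 36 + 120 + 49
UFP = 338

338


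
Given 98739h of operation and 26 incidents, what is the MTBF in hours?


Formula: MTBF = Total operating time / Number of failures
MTBF = 98739 / 26
MTBF = 3797.65 hours

3797.65 hours


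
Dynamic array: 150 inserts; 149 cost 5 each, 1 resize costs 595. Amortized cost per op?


Formula: Amortized cost = Total cost / Operations
Total cost = (149 * 5) + (1 * 595)
Total cost = 745 + 595 = 1340
Amortized = 1340 / 150 = 8.9333

8.9333


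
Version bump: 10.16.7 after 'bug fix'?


Current: 10.16.7
Change category: 'bug fix' → patch bump
SemVer rule: patch bump → increment PATCH (MAJOR and MINOR unchanged)
New: 10.16.8

10.16.8


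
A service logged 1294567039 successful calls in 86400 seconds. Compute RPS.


Formula: throughput = requests / seconds
throughput = 1294567039 / 86400
throughput = 14983.41 requests/second

14983.41 requests/second


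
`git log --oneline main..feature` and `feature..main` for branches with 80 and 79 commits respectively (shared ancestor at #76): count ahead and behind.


Common ancestor: commit #76
feature commits after divergence: 80 - 76 = 4
main commits after divergence: 79 - 76 = 3
feature is 4 commits ahead of main
main is 3 commits ahead of feature

feature ahead: 4, main ahead: 3


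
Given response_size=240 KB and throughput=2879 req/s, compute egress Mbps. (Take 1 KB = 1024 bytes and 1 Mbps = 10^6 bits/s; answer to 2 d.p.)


Formula: Mbps = payload_bytes * RPS * 8 / 1e6
Payload per request = 240 KB = 240 * 1024 = 245760 bytes
Total bytes/sec = 245760 * 2879 = 707543040
Total bits/sec = 707543040 * 8 = 5660344320
Mbps = 5660344320 / 1e6 = 5660.34

5660.34 Mbps


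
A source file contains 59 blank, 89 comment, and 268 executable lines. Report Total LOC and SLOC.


Total LOC = blank + comment + code
Total LOC = 59 + 89 + 268 = 416
SLOC (source only) = code = 268

Total LOC: 416, SLOC: 268


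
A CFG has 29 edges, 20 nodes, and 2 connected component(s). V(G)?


Formula: V(G) = E - N + 2P
V(G) = 29 - 20 + 2*2
V(G) = 9 + 4
V(G) = 13

13


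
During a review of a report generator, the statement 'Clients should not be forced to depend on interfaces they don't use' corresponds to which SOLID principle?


This describes the Interface Segregation Principle (ISP)

Interface Segregation Principle (ISP)


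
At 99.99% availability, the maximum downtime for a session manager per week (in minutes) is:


Formula: allowed downtime = period * (100 - SLA) / 100
Period (week) = 10080 minutes
Unavailability fraction = (100 - 99.99) / 100
Allowed downtime = 10080 * (100 - 99.99) / 100
Allowed downtime = 1.008 minutes

1.008 minutes


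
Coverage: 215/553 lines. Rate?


Coverage = covered / total * 100
Coverage = 215 / 553 * 100
Coverage = 38.88%

38.88%


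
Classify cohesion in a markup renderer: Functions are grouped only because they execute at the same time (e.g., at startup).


Reasoning: Related by timing only
Type: Temporal cohesion

Temporal cohesion


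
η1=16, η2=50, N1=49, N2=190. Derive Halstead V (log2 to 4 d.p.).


Formula: V = N * log2(η), where N = N1 + N2 and η = η1 + η2
η = 16 + 50 = 66
N = 49 + 190 = 239
log2(66) ≈ 6.0444
V = 239 * 6.0444 = 1444.61

1444.61


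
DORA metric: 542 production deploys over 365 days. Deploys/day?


Formula: deployments per day = releases / days
= 542 / 365
= 1.485 deploys/day
(equivalently, 10.39 deploys/week)

1.485 deploys/day


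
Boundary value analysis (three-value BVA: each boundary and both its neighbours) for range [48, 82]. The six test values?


Range: [48, 82]
Boundaries: just below min, min, min+1, max-1, max, just above max
Values: [47, 48, 49, 81, 82, 83]

[47, 48, 49, 81, 82, 83]


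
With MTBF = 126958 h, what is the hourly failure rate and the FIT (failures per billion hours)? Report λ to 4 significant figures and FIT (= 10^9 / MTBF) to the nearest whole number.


Formula: λ = 1 / MTBF; FIT = λ × 1e9 = 1e9 / MTBF
λ = 1 / 126958 ≈ 7.877e-06 failures/hour
FIT = 1e9 / 126958 ≈ 7877 failures per 1e9 hours (nearest whole number)

λ = 7.877e-06 /h, FIT = 7877


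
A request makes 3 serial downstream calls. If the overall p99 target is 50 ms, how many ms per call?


Formula: per_stage = total_budget / stages
per_stage = 50 / 3
per_stage = 16.67 ms

16.67 ms


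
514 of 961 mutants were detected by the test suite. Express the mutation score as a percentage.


Mutation score = killed / total * 100
Mutation score = 514 / 961 * 100
Mutation score = 53.49%

53.49%


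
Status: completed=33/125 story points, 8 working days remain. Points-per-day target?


Formula: Required rate = Remaining points / Days left
Remaining = 125 - 33 = 92 points
Required rate = 92 / 8 = 11.5 points/day

11.5 points/day


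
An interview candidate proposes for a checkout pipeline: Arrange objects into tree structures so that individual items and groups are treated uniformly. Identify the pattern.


This matches the Composite pattern

Composite


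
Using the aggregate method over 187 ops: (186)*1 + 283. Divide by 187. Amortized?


Formula: Amortized cost = Total cost / Operations
Total cost = (186 * 1) + (1 * 283)
Total cost = 186 + 283 = 469
Amortized = 469 / 187 = 2.508

2.508


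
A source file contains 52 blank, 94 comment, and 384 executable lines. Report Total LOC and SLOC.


Total LOC = blank + comment + code
Total LOC = 52 + 94 + 384 = 530
SLOC (source only) = code = 384

Total LOC: 530, SLOC: 384


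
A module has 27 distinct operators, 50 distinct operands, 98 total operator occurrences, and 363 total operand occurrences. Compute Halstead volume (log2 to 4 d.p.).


Formula: V = N * log2(η), where N = N1 + N2 and η = η1 + η2
η = 27 + 50 = 77
N = 98 + 363 = 461
log2(77) ≈ 6.2668
V = 461 * 6.2668 = 2888.99

2888.99


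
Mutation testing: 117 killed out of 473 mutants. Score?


Mutation score = killed / total * 100
Mutation score = 117 / 473 * 100
Mutation score = 24.74%

24.74%


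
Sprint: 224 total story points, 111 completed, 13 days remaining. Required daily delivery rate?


Formula: Required rate = Remaining points / Days left
Remaining = 224 - 111 = 113 points
Required rate = 113 / 13 = 8.69 points/day

8.69 points/day


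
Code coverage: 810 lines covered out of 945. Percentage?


Coverage = covered / total * 100
Coverage = 810 / 945 * 100
Coverage = 85.71%

85.71%


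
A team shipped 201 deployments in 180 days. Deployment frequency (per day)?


Formula: deployments per day = releases / days
= 201 / 180
= 1.117 deploys/day
(equivalently, 7.82 deploys/week)

1.117 deploys/day


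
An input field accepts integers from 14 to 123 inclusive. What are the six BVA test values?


Range: [14, 123]
Boundaries: just below min, min, min+1, max-1, max, just above max
Values: [13, 14, 15, 122, 123, 124]

[13, 14, 15, 122, 123, 124]


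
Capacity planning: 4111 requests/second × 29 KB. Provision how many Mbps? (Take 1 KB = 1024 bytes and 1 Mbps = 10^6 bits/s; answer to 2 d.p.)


Formula: Mbps = payload_bytes * RPS * 8 / 1e6
Payload per request = 29 KB = 29 * 1024 = 29696 bytes
Total bytes/sec = 29696 * 4111 = 122080256
Total bits/sec = 122080256 * 8 = 976642048
Mbps = 976642048 / 1e6 = 976.64

976.64 Mbps


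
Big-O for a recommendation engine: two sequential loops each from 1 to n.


Reasoning: sequential dominates: O(n) + O(n) = O(n)
Complexity: O(n)

O(n)


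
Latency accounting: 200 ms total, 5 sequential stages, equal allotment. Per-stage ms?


Formula: per_stage = total_budget / stages
per_stage = 200 / 5
per_stage = 40.0 ms

40.0 ms


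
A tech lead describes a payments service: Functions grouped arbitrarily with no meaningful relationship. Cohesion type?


Reasoning: Worst: random grouping
Type: Coincidental cohesion

Coincidental cohesion


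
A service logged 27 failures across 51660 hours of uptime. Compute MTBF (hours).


Formula: MTBF = Total operating time / Number of failures
MTBF = 51660 / 27
MTBF = 1913.33 hours

1913.33 hours


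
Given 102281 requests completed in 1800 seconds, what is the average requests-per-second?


Formula: throughput = requests / seconds
throughput = 102281 / 1800
throughput = 56.82 requests/second

56.82 requests/second


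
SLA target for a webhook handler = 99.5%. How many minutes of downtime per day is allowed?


Formula: allowed downtime = period * (100 - SLA) / 100
Period (day) = 1440 minutes
Unavailability fraction = (100 - 99.5) / 100
Allowed downtime = 1440 * (100 - 99.5) / 100
Allowed downtime = 7.2 minutes

7.2 minutes


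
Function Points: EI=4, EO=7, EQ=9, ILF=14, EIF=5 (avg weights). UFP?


UFP = EI*4 + EO*5 + EQ*4 + ILF*10 + EIF*7
UFP = 4*4 + 7*5 + 9*4 + 14*10 + 5*7
UFP = 16 + 35 + 36 + 140 + 35
UFP = 262

262


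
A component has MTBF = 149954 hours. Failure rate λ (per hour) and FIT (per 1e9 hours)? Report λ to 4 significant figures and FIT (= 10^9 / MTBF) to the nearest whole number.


Formula: λ = 1 / MTBF; FIT = λ × 1e9 = 1e9 / MTBF
λ = 1 / 149954 ≈ 6.669e-06 failures/hour
FIT = 1e9 / 149954 ≈ 6669 failures per 1e9 hours (nearest whole number)

λ = 6.669e-06 /h, FIT = 6669


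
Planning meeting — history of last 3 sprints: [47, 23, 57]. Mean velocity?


Formula: Avg velocity = Total points / Number of sprints
Points: [47, 23, 57]
Sum = 47 + 23 + 57 = 127
Avg velocity = 127 / 3 = 42.33 points/sprint

42.33 points/sprint


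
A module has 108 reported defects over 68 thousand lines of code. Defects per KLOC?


Defect density = defects / KLOC
Defect density = 108 / 68
Defect density = 1.588 defects/KLOC

1.588 defects/KLOC


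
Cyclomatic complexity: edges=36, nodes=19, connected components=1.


Formula: V(G) = E - N + 2P
V(G) = 36 - 19 + 2*1
V(G) = 17 + 2
V(G) = 19

19


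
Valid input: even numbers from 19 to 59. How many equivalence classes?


Constraint: even integers in [19, 59]
Class 1: x < 19 — out-of-range invalid
Class 2: x in [19,59] but odd — wrong type invalid
Class 3: x in [19,59] and even — valid
Class 4: x > 59 — out-of-range invalid
Total equivalence classes: 4

4 equivalence classes


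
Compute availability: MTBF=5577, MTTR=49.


Availability = MTBF / (MTBF + MTTR)
Availability = 5577 / (5577 + 49)
Availability = 5577 / 5626
Availability = 99.129%

99.129%


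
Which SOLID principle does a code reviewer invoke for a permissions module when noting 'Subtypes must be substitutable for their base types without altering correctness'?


This describes the Liskov Substitution Principle (LSP)

Liskov Substitution Principle (LSP)


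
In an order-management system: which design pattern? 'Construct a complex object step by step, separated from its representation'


This matches the Builder pattern

Builder


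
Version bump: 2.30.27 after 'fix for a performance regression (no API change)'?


Current: 2.30.27
Change category: 'fix for a performance regression (no API change)' → patch bump
SemVer rule: patch bump → increment PATCH (MAJOR and MINOR unchanged)
New: 2.30.28

2.30.28


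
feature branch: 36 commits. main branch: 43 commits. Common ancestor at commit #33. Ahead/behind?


Common ancestor: commit #33
feature commits after divergence: 36 - 33 = 3
main commits after divergence: 43 - 33 = 10
feature is 3 commits ahead of main
main is 10 commits ahead of feature

feature ahead: 3, main ahead: 10


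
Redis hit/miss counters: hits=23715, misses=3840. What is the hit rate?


Formula: hit rate = hits / (hits + misses) * 100
hit rate = 23715 / (23715 + 3840) * 100
hit rate = 23715 / 27555 * 100
hit rate = 86.06%

86.06%


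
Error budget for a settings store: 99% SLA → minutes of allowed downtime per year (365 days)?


Formula: allowed downtime = period * (100 - SLA) / 100
Period (year (365 days)) = 525600 minutes
Unavailability fraction = (100 - 99.0) / 100
Allowed downtime = 525600 * (100 - 99.0) / 100
Allowed downtime = 5256.0 minutes

5256.0 minutes


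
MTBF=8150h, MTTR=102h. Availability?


Availability = MTBF / (MTBF + MTTR)
Availability = 8150 / (8150 + 102)
Availability = 8150 / 8252
Availability = 98.7639%

98.7639%


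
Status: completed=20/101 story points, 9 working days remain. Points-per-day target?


Formula: Required rate = Remaining points / Days left
Remaining = 101 - 20 = 81 points
Required rate = 81 / 9 = 9.0 points/day

9.0 points/day


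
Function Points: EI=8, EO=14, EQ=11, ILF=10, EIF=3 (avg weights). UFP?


UFP = EI*4 + EO*5 + EQ*4 + ILF*10 + EIF*7
UFP = 8*4 + 14*5 + 11*4 + 10*10 + 3*7
UFP = 32 + 70 + 44 + 100 + 21
UFP = 267

267


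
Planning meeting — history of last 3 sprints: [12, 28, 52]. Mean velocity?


Formula: Avg velocity = Total points / Number of sprints
Points: [12, 28, 52]
Sum = 12 + 28 + 52 = 92
Avg velocity = 92 / 3 = 30.67 points/sprint

30.67 points/sprint


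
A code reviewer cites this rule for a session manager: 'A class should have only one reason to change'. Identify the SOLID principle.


This describes the Single Responsibility Principle (SRP)

Single Responsibility Principle (SRP)


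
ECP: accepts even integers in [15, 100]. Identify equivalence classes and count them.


Constraint: even integers in [15, 100]
Class 1: x < 15 — out-of-range invalid
Class 2: x in [15,100] but odd — wrong type invalid
Class 3: x in [15,100] and even — valid
Class 4: x > 100 — out-of-range invalid
Total equivalence classes: 4

4 equivalence classes


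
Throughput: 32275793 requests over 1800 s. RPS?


Formula: throughput = requests / seconds
throughput = 32275793 / 1800
throughput = 17931.0 requests/second

17931.0 requests/second


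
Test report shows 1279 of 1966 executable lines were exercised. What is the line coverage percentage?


Coverage = covered / total * 100
Coverage = 1279 / 1966 * 100
Coverage = 65.06%

65.06%


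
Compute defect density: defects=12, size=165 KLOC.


Defect density = defects / KLOC
Defect density = 12 / 165
Defect density = 0.073 defects/KLOC

0.073 defects/KLOC


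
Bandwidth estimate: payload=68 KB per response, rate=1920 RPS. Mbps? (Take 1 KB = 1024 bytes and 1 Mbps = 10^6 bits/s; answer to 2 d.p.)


Formula: Mbps = payload_bytes * RPS * 8 / 1e6
Payload per request = 68 KB = 68 * 1024 = 69632 bytes
Total bytes/sec = 69632 * 1920 = 133693440
Total bits/sec = 133693440 * 8 = 1069547520
Mbps = 1069547520 / 1e6 = 1069.55

1069.55 Mbps


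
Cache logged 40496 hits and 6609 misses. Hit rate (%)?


Formula: hit rate = hits / (hits + misses) * 100
hit rate = 40496 / (40496 + 6609) * 100
hit rate = 40496 / 47105 * 100
hit rate = 85.97%

85.97%


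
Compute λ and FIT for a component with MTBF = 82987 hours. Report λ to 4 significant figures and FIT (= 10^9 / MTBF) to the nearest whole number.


Formula: λ = 1 / MTBF; FIT = λ × 1e9 = 1e9 / MTBF
λ = 1 / 82987 ≈ 1.205e-05 failures/hour
FIT = 1e9 / 82987 ≈ 12050 failures per 1e9 hours (nearest whole number)

λ = 1.205e-05 /h, FIT = 12050


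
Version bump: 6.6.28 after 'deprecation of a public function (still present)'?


Current: 6.6.28
Change category: 'deprecation of a public function (still present)' → minor bump
SemVer rule: minor bump → increment MINOR, reset PATCH to 0 (MAJOR unchanged)
New: 6.7.0

6.7.0


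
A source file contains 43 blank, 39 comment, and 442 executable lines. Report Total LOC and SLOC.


Total LOC = blank + comment + code
Total LOC = 43 + 39 + 442 = 524
SLOC (source only) = code = 442

Total LOC: 524, SLOC: 442


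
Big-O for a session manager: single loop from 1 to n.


Reasoning: one pass through n items
Complexity: O(n)

O(n)


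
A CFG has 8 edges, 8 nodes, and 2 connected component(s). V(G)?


Formula: V(G) = E - N + 2P
V(G) = 8 - 8 + 2*2
V(G) = 0 + 4
V(G) = 4

4


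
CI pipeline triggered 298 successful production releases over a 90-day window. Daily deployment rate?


Formula: deployments per day = releases / days
= 298 / 90
= 3.311 deploys/day
(equivalently, 23.18 deploys/week)

3.311 deploys/day


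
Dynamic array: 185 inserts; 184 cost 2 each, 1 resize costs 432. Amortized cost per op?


Formula: Amortized cost = Total cost / Operations
Total cost = (184 * 2) + (1 * 432)
Total cost = 368 + 432 = 800
Amortized = 800 / 185 = 4.3243

4.3243


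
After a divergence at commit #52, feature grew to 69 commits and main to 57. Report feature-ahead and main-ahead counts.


Common ancestor: commit #52
feature commits after divergence: 69 - 52 = 17
main commits after divergence: 57 - 52 = 5
feature is 17 commits ahead of main
main is 5 commits ahead of feature

feature ahead: 17, main ahead: 5


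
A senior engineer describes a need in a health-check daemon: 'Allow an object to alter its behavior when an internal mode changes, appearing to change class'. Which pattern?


This matches the State pattern

State


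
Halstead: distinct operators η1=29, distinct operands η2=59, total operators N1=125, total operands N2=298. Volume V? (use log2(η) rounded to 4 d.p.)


Formula: V = N * log2(η), where N = N1 + N2 and η = η1 + η2
η = 29 + 59 = 88
N = 125 + 298 = 423
log2(88) ≈ 6.4594
V = 423 * 6.4594 = 2732.33

2732.33


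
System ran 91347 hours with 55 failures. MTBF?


Formula: MTBF = Total operating time / Number of failures
MTBF = 91347 / 55
MTBF = 1660.85 hours

1660.85 hours


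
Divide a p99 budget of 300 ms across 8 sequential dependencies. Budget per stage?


Formula: per_stage = total_budget / stages
per_stage = 300 / 8
per_stage = 37.5 ms

37.5 ms


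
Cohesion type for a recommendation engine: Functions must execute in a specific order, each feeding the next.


Reasoning: Output of one is input to next
Type: Sequential cohesion

Sequential cohesion


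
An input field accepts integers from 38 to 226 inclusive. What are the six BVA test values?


Range: [38, 226]
Boundaries: just below min, min, min+1, max-1, max, just above max
Values: [37, 38, 39, 225, 226, 227]

[37, 38, 39, 225, 226, 227]


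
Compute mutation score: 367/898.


Mutation score = killed / total * 100
Mutation score = 367 / 898 * 100
Mutation score = 40.87%

40.87%
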